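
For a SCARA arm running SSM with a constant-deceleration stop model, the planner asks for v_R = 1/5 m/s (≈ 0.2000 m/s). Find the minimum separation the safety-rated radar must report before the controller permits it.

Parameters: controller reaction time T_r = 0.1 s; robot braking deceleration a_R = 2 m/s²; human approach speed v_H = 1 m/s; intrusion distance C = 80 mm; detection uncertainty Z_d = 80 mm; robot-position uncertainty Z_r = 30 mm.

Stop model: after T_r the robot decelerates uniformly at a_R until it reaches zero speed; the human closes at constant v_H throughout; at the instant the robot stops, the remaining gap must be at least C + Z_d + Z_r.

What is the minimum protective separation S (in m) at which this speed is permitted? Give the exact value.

T_s = v_R/a_R = (1/5)/2 = 0.1000 s
reaction-phase robot travel = 0.2000·0.1000 = 0.0200 m
braking distance = 0.2000²/(2·2.0000) = 0.0100 m
human closes 1.0000·0.2000 = 0.2000 m
residual clearance needed = 0.0800+0.0800+0.0300 = 0.1900 m
S_min ≈ 0.0200+0.0100+0.2000+0.1900  ⇒  S_min = 21/50 m

S_min = 21/50 m = 0.4200 m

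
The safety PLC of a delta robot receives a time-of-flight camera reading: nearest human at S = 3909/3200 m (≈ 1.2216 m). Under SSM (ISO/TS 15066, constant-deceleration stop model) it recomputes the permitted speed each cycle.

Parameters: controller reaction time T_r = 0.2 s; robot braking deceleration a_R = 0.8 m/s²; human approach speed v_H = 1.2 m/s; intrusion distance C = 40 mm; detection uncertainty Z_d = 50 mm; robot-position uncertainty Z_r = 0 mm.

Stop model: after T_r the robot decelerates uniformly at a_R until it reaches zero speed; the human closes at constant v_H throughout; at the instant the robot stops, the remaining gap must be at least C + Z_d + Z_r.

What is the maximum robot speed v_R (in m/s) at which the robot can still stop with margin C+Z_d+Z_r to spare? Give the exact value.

quadratic (5/8)·v² + (17/10)·v + (-2853/3200) = 0
  disc = (17/10)² − 4·(5/8)·(-2853/3200) = 32761/6400 ; √disc = 181/80
  v_R = (−(17/10) + 181/80) / (2·(5/8)) = 9/20 m/s
check:
braking lasts T_s = (9/20)/(4/5) = 0.5625 s
robot covers v_R·T_r = 0.4500·0.2000 = 0.0900 m before braking
braking distance = 0.4500²/(2·0.8000) = 0.1266 m
human closes 1.2000·0.7625 = 0.9150 m
margins: 0.0400+0.0500+0.0000 = 0.0900 m
sum ≈ 0.0900+0.1266+0.9150+0.0900 ≈ 1.2216 m = S ✓

v_R_max = 9/20 m/s = 0.4500 m/s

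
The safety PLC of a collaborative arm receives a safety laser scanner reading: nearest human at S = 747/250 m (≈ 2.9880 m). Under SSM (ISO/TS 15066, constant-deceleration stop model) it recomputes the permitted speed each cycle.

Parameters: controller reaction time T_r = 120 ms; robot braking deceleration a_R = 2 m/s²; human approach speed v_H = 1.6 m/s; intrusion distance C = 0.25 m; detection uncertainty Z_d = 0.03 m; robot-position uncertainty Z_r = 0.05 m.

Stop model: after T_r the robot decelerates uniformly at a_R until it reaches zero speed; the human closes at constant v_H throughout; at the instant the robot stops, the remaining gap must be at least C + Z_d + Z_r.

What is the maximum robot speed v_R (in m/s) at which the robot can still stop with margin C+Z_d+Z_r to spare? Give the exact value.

v_R_max = 9/5 m/s = 1.8000 m/s

at the boundary: (1/4)·v² + (23/25)·v + (-1233/500) = 0
  disc = (23/25)² − 4·(1/4)·(-1233/500) = 8281/2500 ; √disc = 91/50
  v_R = (−(23/25) + 91/50) / (2·(1/4)) = 9/5 m/s
check:
stop time T_s = (9/5)/2 = 0.9000 s
robot covers v_R·T_r = 1.8000·0.1200 = 0.2160 m before braking
robot under decel: 1.8000²/(2·2.0000) = 0.8100 m
person approaches 1.6000·(0.1200+0.9000) = 1.6320 m
residual clearance needed = 0.2500+0.0300+0.0500 = 0.3300 m
sum ≈ 0.2160+0.8100+1.6320+0.3300 ≈ 2.9880 m = S ✓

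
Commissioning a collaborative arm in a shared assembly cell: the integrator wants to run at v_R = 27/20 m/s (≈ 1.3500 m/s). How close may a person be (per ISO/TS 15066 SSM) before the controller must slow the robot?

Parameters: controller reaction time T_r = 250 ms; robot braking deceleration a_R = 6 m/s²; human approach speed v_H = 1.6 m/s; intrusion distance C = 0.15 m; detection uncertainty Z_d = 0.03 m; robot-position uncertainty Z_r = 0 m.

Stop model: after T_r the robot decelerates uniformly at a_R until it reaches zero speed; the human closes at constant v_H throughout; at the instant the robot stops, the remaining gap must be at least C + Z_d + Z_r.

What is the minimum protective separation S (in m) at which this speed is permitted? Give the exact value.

T_s = v_R/a_R = (27/20)/6 = 0.2250 s
robot in T_r: 1.3500·0.2500 = 0.3375 m
robot under decel: 1.3500²/(2·6.0000) = 0.1519 m
human closes 1.6000·0.4750 = 0.7600 m
C+Z_d+Z_r = 0.1500+0.0300+0.0000 = 0.1800 m
S_min ≈ 0.3375+0.1519+0.7600+0.1800  ⇒  S_min = 2287/1600 m

S_min = 2287/1600 m = 1.4294 m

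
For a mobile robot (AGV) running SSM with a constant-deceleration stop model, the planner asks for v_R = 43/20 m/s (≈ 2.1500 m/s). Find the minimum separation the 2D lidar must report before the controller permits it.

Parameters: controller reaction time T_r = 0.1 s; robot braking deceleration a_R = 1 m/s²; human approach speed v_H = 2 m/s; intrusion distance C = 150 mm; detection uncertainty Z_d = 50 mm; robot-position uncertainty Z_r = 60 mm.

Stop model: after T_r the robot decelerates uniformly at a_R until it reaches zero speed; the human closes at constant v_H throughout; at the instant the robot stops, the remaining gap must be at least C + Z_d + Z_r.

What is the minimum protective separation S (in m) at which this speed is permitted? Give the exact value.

S_min = 5829/800 m = 7.2862 m

stop time T_s = (43/20)/1 = 2.1500 s
robot in T_r: 2.1500·0.1000 = 0.2150 m
robot under decel: 2.1500²/(2·1.0000) = 2.3112 m
human over T_r+T_s: 2.0000·(0.1000+2.1500) = 4.5000 m
margins: 0.1500+0.0500+0.0600 = 0.2600 m
S_min ≈ 0.2150+2.3112+4.5000+0.2600  ⇒  S_min = 5829/800 m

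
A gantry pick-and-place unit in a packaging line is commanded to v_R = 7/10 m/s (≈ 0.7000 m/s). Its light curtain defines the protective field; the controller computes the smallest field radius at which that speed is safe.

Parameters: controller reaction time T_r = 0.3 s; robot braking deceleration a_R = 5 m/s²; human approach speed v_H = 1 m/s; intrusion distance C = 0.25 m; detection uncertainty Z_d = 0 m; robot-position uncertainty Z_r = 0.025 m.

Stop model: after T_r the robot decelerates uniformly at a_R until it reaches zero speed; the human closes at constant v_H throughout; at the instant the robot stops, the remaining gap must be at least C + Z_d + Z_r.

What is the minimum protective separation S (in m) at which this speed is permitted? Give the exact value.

S_min = 487/500 m = 0.9740 m

T_s = v_R/a_R = (7/10)/5 = 0.1400 s
reaction-phase robot travel = 0.7000·0.3000 = 0.2100 m
robot covers 0.7000·0.1400 − ½·5.0000·0.1400² = 0.0490 m while stopping
human over T_r+T_s: 1.0000·(0.3000+0.1400) = 0.4400 m
C+Z_d+Z_r = 0.2500+0.0000+0.0250 = 0.2750 m
S_min ≈ 0.2100+0.0490+0.4400+0.2750  ⇒  S_min = 487/500 m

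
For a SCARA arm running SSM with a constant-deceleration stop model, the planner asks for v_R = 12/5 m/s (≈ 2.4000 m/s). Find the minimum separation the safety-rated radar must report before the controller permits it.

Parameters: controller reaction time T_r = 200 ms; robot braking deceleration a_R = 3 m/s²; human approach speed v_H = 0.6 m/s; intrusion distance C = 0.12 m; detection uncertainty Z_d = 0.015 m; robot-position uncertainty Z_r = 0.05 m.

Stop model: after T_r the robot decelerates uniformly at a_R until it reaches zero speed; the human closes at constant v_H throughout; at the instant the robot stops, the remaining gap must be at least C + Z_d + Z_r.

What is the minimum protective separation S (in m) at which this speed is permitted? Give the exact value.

T_s = v_R/a_R = (12/5)/3 = 0.8000 s
reaction-phase robot travel = 2.4000·0.2000 = 0.4800 m
robot under decel: 2.4000²/(2·3.0000) = 0.9600 m
human closes 0.6000·1.0000 = 0.6000 m
C+Z_d+Z_r = 0.1200+0.0150+0.0500 = 0.1850 m
S_min ≈ 0.4800+0.9600+0.6000+0.1850  ⇒  S_min = 89/40 m

S_min = 89/40 m = 2.2250 m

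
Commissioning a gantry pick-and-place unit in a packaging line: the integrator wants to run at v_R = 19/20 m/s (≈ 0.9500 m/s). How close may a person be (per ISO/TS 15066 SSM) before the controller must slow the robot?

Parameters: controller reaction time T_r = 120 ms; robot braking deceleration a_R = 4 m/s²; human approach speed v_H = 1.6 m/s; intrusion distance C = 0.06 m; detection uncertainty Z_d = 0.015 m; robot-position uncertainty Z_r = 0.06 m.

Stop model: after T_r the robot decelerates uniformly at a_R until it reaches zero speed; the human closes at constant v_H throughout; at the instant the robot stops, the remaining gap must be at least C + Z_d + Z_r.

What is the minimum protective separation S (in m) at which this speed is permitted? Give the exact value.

S_min = 14941/16000 m = 0.9338 m

stop time T_s = (19/20)/4 = 0.2375 s
robot covers v_R·T_r = 0.9500·0.1200 = 0.1140 m before braking
braking distance = 0.9500²/(2·4.0000) = 0.1128 m
person approaches 1.6000·(0.1200+0.2375) = 0.5720 m
margins: 0.0600+0.0150+0.0600 = 0.1350 m
S_min ≈ 0.1140+0.1128+0.5720+0.1350  ⇒  S_min = 14941/16000 m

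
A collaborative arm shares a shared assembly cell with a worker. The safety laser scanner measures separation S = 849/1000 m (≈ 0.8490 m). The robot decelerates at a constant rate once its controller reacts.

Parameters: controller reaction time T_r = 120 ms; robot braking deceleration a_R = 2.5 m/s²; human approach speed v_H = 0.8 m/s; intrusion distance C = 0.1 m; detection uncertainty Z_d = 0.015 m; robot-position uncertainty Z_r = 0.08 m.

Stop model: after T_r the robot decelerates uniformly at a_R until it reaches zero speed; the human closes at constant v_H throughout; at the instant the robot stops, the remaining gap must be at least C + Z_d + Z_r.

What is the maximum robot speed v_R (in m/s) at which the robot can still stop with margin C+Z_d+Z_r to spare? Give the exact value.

quadratic (1/5)·v² + (11/25)·v + (-279/500) = 0
  disc = (11/25)² − 4·(1/5)·(-279/500) = 16/25 ; √disc = 4/5
  v_R = (−(11/25) + 4/5) / (2·(1/5)) = 9/10 m/s
check:
braking lasts T_s = (9/10)/(5/2) = 0.3600 s
reaction-phase robot travel = 0.9000·0.1200 = 0.1080 m
braking distance = 0.9000²/(2·2.5000) = 0.1620 m
person approaches 0.8000·(0.1200+0.3600) = 0.3840 m
C+Z_d+Z_r = 0.1000+0.0150+0.0800 = 0.1950 m
sum ≈ 0.1080+0.1620+0.3840+0.1950 ≈ 0.8490 m = S ✓

v_R_max = 9/10 m/s = 0.9000 m/s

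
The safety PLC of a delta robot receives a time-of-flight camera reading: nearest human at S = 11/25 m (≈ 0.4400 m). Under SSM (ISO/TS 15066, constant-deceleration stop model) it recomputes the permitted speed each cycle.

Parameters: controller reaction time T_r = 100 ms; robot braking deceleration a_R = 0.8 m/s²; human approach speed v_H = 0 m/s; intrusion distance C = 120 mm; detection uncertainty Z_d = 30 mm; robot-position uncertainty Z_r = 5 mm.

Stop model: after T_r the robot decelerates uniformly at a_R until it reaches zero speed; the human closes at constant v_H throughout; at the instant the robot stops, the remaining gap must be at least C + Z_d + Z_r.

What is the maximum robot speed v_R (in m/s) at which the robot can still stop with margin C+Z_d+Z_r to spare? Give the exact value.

v_R_max = 3/5 m/s = 0.6000 m/s

collect terms ⇒ (5/8)·v_R² + (1/10)·v_R + (-57/200) = 0
  disc = (1/10)² − 4·(5/8)·(-57/200) = 289/400 ; √disc = 17/20
  v_R = (−(1/10) + 17/20) / (2·(5/8)) = 3/5 m/s
check:
stop time T_s = (3/5)/(4/5) = 0.7500 s
robot in T_r: 0.6000·0.1000 = 0.0600 m
braking distance = 0.6000²/(2·0.8000) = 0.2250 m
person approaches 0.0000·(0.1000+0.7500) = 0.0000 m
residual clearance needed = 0.1200+0.0300+0.0050 = 0.1550 m
sum ≈ 0.0600+0.2250+0.0000+0.1550 ≈ 0.4400 m = S ✓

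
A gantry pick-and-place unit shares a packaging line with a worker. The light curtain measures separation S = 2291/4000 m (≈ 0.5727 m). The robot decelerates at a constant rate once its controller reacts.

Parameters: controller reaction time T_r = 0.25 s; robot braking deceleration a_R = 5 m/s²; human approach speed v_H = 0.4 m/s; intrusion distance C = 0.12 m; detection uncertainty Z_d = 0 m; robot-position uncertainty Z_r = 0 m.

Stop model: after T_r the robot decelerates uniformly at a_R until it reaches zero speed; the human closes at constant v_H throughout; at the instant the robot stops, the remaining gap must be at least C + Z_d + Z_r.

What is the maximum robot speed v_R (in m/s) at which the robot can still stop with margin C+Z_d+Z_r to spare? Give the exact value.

v_R_max = 17/20 m/s = 0.8500 m/s

at the boundary: (1/10)·v² + (33/100)·v + (-1411/4000) = 0
  disc = (33/100)² − 4·(1/10)·(-1411/4000) = 1/4 ; √disc = 1/2
  v_R = (−(33/100) + 1/2) / (2·(1/10)) = 17/20 m/s
check:
braking lasts T_s = (17/20)/5 = 0.1700 s
robot in T_r: 0.8500·0.2500 = 0.2125 m
braking distance = 0.8500²/(2·5.0000) = 0.0722 m
person approaches 0.4000·(0.2500+0.1700) = 0.1680 m
residual clearance needed = 0.1200+0.0000+0.0000 = 0.1200 m
sum ≈ 0.2125+0.0722+0.1680+0.1200 ≈ 0.5727 m = S ✓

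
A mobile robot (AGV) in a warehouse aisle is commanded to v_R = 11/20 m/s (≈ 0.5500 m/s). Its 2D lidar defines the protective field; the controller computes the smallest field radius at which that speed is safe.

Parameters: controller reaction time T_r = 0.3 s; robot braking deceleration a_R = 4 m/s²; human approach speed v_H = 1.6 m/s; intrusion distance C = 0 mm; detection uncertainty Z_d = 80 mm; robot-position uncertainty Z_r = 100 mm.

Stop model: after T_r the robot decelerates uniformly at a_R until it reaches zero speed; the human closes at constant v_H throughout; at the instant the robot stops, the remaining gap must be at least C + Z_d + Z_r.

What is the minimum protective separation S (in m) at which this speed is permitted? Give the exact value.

braking lasts T_s = (11/20)/4 = 0.1375 s
reaction-phase robot travel = 0.5500·0.3000 = 0.1650 m
robot under decel: 0.5500²/(2·4.0000) = 0.0378 m
human closes 1.6000·0.4375 = 0.7000 m
C+Z_d+Z_r = 0.0000+0.0800+0.1000 = 0.1800 m
S_min ≈ 0.1650+0.0378+0.7000+0.1800  ⇒  S_min = 693/640 m

S_min = 693/640 m = 1.0828 m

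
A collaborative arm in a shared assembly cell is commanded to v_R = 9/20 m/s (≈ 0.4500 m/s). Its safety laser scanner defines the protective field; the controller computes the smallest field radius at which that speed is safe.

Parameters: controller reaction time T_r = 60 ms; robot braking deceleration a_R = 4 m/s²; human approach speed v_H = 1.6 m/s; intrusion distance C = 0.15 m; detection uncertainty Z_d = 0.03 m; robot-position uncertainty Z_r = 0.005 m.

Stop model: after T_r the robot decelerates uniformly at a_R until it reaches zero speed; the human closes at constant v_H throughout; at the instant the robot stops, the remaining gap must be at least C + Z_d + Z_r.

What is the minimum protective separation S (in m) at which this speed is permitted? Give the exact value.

stop time T_s = (9/20)/4 = 0.1125 s
reaction-phase robot travel = 0.4500·0.0600 = 0.0270 m
robot under decel: 0.4500²/(2·4.0000) = 0.0253 m
human closes 1.6000·0.1725 = 0.2760 m
margins: 0.1500+0.0300+0.0050 = 0.1850 m
S_min ≈ 0.0270+0.0253+0.2760+0.1850  ⇒  S_min = 8213/16000 m

S_min = 8213/16000 m = 0.5133 m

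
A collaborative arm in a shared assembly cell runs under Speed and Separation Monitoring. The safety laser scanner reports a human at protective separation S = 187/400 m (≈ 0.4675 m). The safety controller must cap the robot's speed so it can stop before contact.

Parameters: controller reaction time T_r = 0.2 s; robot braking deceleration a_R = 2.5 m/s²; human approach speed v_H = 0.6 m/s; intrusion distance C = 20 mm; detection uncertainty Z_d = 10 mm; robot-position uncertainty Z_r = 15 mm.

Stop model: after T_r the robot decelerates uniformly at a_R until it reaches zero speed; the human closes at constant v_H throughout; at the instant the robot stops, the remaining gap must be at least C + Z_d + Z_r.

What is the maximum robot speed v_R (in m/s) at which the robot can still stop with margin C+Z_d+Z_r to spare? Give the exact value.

at the boundary: (1/5)·v² + (11/25)·v + (-121/400) = 0
  disc = (11/25)² − 4·(1/5)·(-121/400) = 1089/2500 ; √disc = 33/50
  v_R = (−(11/25) + 33/50) / (2·(1/5)) = 11/20 m/s
check:
braking lasts T_s = (11/20)/(5/2) = 0.2200 s
robot in T_r: 0.5500·0.2000 = 0.1100 m
robot under decel: 0.5500²/(2·2.5000) = 0.0605 m
human closes 0.6000·0.4200 = 0.2520 m
residual clearance needed = 0.0200+0.0100+0.0150 = 0.0450 m
sum ≈ 0.1100+0.0605+0.2520+0.0450 ≈ 0.4675 m = S ✓

v_R_max = 11/20 m/s = 0.5500 m/s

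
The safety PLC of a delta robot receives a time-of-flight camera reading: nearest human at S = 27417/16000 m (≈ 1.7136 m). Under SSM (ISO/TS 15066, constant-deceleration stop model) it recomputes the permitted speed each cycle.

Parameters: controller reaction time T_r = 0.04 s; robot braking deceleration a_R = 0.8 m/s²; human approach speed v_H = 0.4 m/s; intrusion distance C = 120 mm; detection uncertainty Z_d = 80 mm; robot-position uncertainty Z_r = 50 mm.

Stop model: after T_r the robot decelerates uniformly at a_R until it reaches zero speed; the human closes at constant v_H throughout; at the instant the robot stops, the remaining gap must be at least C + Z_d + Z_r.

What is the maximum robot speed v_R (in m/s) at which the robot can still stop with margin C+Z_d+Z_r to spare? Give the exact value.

v_R_max = 23/20 m/s = 1.1500 m/s

at the boundary: (5/8)·v² + (27/50)·v + (-23161/16000) = 0
  disc = (27/50)² − 4·(5/8)·(-23161/16000) = 625681/160000 ; √disc = 791/400
  v_R = (−(27/50) + 791/400) / (2·(5/8)) = 23/20 m/s
check:
stop time T_s = (23/20)/(4/5) = 1.4375 s
reaction-phase robot travel = 1.1500·0.0400 = 0.0460 m
robot covers 1.1500·1.4375 − ½·0.8000·1.4375² = 0.8266 m while stopping
person approaches 0.4000·(0.0400+1.4375) = 0.5910 m
residual clearance needed = 0.1200+0.0800+0.0500 = 0.2500 m
sum ≈ 0.0460+0.8266+0.5910+0.2500 ≈ 1.7136 m = S ✓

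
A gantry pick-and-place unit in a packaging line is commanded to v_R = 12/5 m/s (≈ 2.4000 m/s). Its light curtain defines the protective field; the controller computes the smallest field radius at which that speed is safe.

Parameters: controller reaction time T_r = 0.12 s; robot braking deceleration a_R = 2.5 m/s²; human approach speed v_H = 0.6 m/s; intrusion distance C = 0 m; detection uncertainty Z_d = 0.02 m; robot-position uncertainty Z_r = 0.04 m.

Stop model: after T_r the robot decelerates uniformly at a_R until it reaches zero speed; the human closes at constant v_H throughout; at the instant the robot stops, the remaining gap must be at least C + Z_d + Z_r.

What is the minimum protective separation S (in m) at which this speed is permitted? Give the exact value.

braking lasts T_s = (12/5)/(5/2) = 0.9600 s
robot covers v_R·T_r = 2.4000·0.1200 = 0.2880 m before braking
robot covers 2.4000·0.9600 − ½·2.5000·0.9600² = 1.1520 m while stopping
human closes 0.6000·1.0800 = 0.6480 m
margins: 0.0000+0.0200+0.0400 = 0.0600 m
S_min ≈ 0.2880+1.1520+0.6480+0.0600  ⇒  S_min = 537/250 m

S_min = 537/250 m = 2.1480 m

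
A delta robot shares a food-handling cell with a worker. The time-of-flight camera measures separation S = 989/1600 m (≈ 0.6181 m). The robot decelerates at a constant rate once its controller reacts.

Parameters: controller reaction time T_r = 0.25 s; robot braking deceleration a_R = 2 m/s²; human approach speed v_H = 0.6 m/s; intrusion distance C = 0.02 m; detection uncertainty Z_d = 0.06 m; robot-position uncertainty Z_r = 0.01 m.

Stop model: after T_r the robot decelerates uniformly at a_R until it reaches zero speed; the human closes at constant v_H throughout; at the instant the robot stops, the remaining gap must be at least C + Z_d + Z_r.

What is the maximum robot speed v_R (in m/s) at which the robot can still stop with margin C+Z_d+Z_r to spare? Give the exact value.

v_R_max = 11/20 m/s = 0.5500 m/s

at the boundary: (1/4)·v² + (11/20)·v + (-121/320) = 0
  disc = (11/20)² − 4·(1/4)·(-121/320) = 1089/1600 ; √disc = 33/40
  v_R = (−(11/20) + 33/40) / (2·(1/4)) = 11/20 m/s
check:
T_s = v_R/a_R = (11/20)/2 = 0.2750 s
reaction-phase robot travel = 0.5500·0.2500 = 0.1375 m
robot under decel: 0.5500²/(2·2.0000) = 0.0756 m
human closes 0.6000·0.5250 = 0.3150 m
residual clearance needed = 0.0200+0.0600+0.0100 = 0.0900 m
sum ≈ 0.1375+0.0756+0.3150+0.0900 ≈ 0.6181 m = S ✓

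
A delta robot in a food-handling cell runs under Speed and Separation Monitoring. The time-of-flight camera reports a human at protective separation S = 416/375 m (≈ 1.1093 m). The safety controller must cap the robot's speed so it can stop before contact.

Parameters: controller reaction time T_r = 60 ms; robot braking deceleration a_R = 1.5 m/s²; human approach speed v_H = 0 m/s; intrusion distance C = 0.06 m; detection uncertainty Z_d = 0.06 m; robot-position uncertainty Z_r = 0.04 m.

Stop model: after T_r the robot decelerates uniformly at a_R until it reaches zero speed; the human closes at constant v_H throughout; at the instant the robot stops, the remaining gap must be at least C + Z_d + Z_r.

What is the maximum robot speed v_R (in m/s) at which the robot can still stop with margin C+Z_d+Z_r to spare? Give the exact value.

at the boundary: (1/3)·v² + (3/50)·v + (-356/375) = 0
  disc = (3/50)² − 4·(1/3)·(-356/375) = 28561/22500 ; √disc = 169/150
  v_R = (−(3/50) + 169/150) / (2·(1/3)) = 8/5 m/s
check:
T_s = v_R/a_R = (8/5)/(3/2) = 1.0667 s
robot in T_r: 1.6000·0.0600 = 0.0960 m
robot covers 1.6000·1.0667 − ½·1.5000·1.0667² = 0.8533 m while stopping
human closes 0.0000·1.1267 = 0.0000 m
margins: 0.0600+0.0600+0.0400 = 0.1600 m
sum ≈ 0.0960+0.8533+0.0000+0.1600 ≈ 1.1093 m = S ✓

v_R_max = 8/5 m/s = 1.6000 m/s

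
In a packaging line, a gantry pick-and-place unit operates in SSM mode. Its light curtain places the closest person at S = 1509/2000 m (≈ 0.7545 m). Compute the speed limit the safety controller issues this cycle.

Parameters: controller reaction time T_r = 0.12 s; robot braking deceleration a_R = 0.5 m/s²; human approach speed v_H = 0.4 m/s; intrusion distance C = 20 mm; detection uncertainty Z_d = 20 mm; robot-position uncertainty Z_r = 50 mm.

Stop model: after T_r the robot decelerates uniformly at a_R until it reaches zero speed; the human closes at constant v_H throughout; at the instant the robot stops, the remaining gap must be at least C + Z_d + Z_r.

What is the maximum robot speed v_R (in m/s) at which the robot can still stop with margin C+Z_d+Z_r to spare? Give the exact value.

v_R_max = 9/20 m/s = 0.4500 m/s

quadratic (1)·v² + (23/25)·v + (-1233/2000) = 0
  disc = (23/25)² − 4·(1)·(-1233/2000) = 8281/2500 ; √disc = 91/50
  v_R = (−(23/25) + 91/50) / (2·(1)) = 9/20 m/s
check:
braking lasts T_s = (9/20)/(1/2) = 0.9000 s
robot covers v_R·T_r = 0.4500·0.1200 = 0.0540 m before braking
robot under decel: 0.4500²/(2·0.5000) = 0.2025 m
human over T_r+T_s: 0.4000·(0.1200+0.9000) = 0.4080 m
margins: 0.0200+0.0200+0.0500 = 0.0900 m
sum ≈ 0.0540+0.2025+0.4080+0.0900 ≈ 0.7545 m = S ✓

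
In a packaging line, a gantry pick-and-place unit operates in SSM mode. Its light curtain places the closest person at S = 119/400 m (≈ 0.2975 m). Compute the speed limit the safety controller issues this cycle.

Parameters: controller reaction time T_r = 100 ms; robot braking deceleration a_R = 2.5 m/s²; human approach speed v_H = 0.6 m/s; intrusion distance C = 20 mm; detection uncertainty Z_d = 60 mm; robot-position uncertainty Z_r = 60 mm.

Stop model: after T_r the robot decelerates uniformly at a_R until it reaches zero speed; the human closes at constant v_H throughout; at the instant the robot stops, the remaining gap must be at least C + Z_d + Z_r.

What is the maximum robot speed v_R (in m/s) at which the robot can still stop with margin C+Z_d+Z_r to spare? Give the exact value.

at the boundary: (1/5)·v² + (17/50)·v + (-39/400) = 0
  disc = (17/50)² − 4·(1/5)·(-39/400) = 121/625 ; √disc = 11/25
  v_R = (−(17/50) + 11/25) / (2·(1/5)) = 1/4 m/s
check:
stop time T_s = (1/4)/(5/2) = 0.1000 s
reaction-phase robot travel = 0.2500·0.1000 = 0.0250 m
robot under decel: 0.2500²/(2·2.5000) = 0.0125 m
human closes 0.6000·0.2000 = 0.1200 m
residual clearance needed = 0.0200+0.0600+0.0600 = 0.1400 m
sum ≈ 0.0250+0.0125+0.1200+0.1400 ≈ 0.2975 m = S ✓

v_R_max = 1/4 m/s = 0.2500 m/s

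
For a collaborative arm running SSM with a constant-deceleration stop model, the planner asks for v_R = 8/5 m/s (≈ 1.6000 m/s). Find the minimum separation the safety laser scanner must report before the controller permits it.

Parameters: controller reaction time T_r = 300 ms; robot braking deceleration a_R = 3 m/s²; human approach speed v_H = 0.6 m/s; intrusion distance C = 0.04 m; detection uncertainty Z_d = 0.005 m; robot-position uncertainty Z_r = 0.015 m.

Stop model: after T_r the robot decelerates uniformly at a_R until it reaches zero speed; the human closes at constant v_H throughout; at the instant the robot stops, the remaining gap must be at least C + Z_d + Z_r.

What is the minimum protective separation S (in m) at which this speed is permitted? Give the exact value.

S_min = 22/15 m = 1.4667 m

T_s = v_R/a_R = (8/5)/3 = 0.5333 s
robot covers v_R·T_r = 1.6000·0.3000 = 0.4800 m before braking
braking distance = 1.6000²/(2·3.0000) = 0.4267 m
human closes 0.6000·0.8333 = 0.5000 m
margins: 0.0400+0.0050+0.0150 = 0.0600 m
S_min ≈ 0.4800+0.4267+0.5000+0.0600  ⇒  S_min = 22/15 m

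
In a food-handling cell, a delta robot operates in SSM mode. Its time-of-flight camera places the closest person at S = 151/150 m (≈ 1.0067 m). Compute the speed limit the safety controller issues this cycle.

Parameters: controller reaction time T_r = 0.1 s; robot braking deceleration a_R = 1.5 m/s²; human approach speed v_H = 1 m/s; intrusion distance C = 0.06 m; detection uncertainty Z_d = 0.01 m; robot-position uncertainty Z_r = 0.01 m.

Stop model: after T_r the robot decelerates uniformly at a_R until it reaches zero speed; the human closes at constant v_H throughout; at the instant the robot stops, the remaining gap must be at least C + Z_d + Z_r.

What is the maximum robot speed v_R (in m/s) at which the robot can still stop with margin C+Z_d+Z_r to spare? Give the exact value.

v_R_max = 4/5 m/s = 0.8000 m/s

quadratic (1/3)·v² + (23/30)·v + (-62/75) = 0
  disc = (23/30)² − 4·(1/3)·(-62/75) = 169/100 ; √disc = 13/10
  v_R = (−(23/30) + 13/10) / (2·(1/3)) = 4/5 m/s
check:
stop time T_s = (4/5)/(3/2) = 0.5333 s
reaction-phase robot travel = 0.8000·0.1000 = 0.0800 m
robot covers 0.8000·0.5333 − ½·1.5000·0.5333² = 0.2133 m while stopping
human over T_r+T_s: 1.0000·(0.1000+0.5333) = 0.6333 m
C+Z_d+Z_r = 0.0600+0.0100+0.0100 = 0.0800 m
sum ≈ 0.0800+0.2133+0.6333+0.0800 ≈ 1.0067 m = S ✓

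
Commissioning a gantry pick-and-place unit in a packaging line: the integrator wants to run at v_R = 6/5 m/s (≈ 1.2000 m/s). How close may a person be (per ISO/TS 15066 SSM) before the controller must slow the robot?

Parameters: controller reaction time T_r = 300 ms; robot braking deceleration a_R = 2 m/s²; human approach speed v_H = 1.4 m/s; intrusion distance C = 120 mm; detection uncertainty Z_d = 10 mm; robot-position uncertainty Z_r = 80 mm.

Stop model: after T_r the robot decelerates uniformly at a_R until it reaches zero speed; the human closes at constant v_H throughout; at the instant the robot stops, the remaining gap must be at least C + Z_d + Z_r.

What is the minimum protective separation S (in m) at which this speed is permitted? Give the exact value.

S_min = 219/100 m = 2.1900 m

stop time T_s = (6/5)/2 = 0.6000 s
robot in T_r: 1.2000·0.3000 = 0.3600 m
robot under decel: 1.2000²/(2·2.0000) = 0.3600 m
person approaches 1.4000·(0.3000+0.6000) = 1.2600 m
margins: 0.1200+0.0100+0.0800 = 0.2100 m
S_min ≈ 0.3600+0.3600+1.2600+0.2100  ⇒  S_min = 219/100 m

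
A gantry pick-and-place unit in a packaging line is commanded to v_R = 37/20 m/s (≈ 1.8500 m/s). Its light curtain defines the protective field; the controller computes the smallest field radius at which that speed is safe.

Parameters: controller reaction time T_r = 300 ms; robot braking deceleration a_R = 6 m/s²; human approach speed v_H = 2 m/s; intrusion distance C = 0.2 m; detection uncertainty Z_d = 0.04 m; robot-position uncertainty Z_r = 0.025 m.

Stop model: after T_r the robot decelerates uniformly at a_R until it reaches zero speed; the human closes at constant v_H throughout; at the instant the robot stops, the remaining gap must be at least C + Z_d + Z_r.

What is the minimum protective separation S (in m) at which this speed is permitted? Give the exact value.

braking lasts T_s = (37/20)/6 = 0.3083 s
reaction-phase robot travel = 1.8500·0.3000 = 0.5550 m
robot covers 1.8500·0.3083 − ½·6.0000·0.3083² = 0.2852 m while stopping
human over T_r+T_s: 2.0000·(0.3000+0.3083) = 1.2167 m
residual clearance needed = 0.2000+0.0400+0.0250 = 0.2650 m
S_min ≈ 0.5550+0.2852+1.2167+0.2650  ⇒  S_min = 743/320 m

S_min = 743/320 m = 2.3219 m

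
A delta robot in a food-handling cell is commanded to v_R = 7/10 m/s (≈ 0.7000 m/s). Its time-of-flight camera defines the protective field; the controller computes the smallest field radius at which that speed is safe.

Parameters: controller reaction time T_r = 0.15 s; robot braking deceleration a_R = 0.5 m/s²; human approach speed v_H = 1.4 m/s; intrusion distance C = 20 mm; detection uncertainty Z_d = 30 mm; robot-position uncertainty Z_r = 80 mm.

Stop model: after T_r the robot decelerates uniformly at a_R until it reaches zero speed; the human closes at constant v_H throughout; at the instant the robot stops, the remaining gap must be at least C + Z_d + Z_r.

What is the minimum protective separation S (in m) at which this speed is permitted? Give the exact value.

braking lasts T_s = (7/10)/(1/2) = 1.4000 s
reaction-phase robot travel = 0.7000·0.1500 = 0.1050 m
robot under decel: 0.7000²/(2·0.5000) = 0.4900 m
human closes 1.4000·1.5500 = 2.1700 m
margins: 0.0200+0.0300+0.0800 = 0.1300 m
S_min ≈ 0.1050+0.4900+2.1700+0.1300  ⇒  S_min = 579/200 m

S_min = 579/200 m = 2.8950 m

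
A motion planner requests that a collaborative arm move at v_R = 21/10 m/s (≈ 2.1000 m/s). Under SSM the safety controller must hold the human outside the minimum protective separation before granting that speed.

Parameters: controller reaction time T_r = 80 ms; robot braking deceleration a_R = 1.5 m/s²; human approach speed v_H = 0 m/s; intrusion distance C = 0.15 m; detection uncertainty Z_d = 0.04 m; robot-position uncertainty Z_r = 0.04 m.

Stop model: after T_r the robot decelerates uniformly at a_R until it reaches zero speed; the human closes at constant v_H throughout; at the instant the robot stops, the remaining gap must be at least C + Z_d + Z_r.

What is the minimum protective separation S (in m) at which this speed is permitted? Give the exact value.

braking lasts T_s = (21/10)/(3/2) = 1.4000 s
robot covers v_R·T_r = 2.1000·0.0800 = 0.1680 m before braking
braking distance = 2.1000²/(2·1.5000) = 1.4700 m
human closes 0.0000·1.4800 = 0.0000 m
residual clearance needed = 0.1500+0.0400+0.0400 = 0.2300 m
S_min ≈ 0.1680+1.4700+0.0000+0.2300  ⇒  S_min = 467/250 m

S_min = 467/250 m = 1.8680 m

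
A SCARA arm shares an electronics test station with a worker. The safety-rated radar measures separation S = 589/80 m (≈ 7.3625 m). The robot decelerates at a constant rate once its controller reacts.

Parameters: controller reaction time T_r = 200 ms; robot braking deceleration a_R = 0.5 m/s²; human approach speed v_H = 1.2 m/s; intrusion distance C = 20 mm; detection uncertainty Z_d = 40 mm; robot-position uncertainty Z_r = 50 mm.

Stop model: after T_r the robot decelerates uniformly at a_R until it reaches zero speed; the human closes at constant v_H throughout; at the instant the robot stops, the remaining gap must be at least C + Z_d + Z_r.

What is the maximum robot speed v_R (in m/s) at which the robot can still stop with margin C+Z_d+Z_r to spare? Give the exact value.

v_R_max = 33/20 m/s = 1.6500 m/s

collect terms ⇒ (1)·v_R² + (13/5)·v_R + (-561/80) = 0
  disc = (13/5)² − 4·(1)·(-561/80) = 3481/100 ; √disc = 59/10
  v_R = (−(13/5) + 59/10) / (2·(1)) = 33/20 m/s
check:
T_s = v_R/a_R = (33/20)/(1/2) = 3.3000 s
reaction-phase robot travel = 1.6500·0.2000 = 0.3300 m
robot under decel: 1.6500²/(2·0.5000) = 2.7225 m
human closes 1.2000·3.5000 = 4.2000 m
residual clearance needed = 0.0200+0.0400+0.0500 = 0.1100 m
sum ≈ 0.3300+2.7225+4.2000+0.1100 ≈ 7.3625 m = S ✓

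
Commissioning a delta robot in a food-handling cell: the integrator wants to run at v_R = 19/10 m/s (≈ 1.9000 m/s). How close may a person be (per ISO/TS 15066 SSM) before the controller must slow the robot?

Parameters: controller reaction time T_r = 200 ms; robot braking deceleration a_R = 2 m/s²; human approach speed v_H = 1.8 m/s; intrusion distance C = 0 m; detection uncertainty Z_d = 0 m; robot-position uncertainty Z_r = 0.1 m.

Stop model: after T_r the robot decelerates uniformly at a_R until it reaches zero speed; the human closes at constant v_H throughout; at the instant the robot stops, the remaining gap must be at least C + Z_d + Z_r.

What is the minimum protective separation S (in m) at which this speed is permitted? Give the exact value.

S_min = 1381/400 m = 3.4525 m

braking lasts T_s = (19/10)/2 = 0.9500 s
reaction-phase robot travel = 1.9000·0.2000 = 0.3800 m
robot covers 1.9000·0.9500 − ½·2.0000·0.9500² = 0.9025 m while stopping
human closes 1.8000·1.1500 = 2.0700 m
margins: 0.0000+0.0000+0.1000 = 0.1000 m
S_min ≈ 0.3800+0.9025+2.0700+0.1000  ⇒  S_min = 1381/400 m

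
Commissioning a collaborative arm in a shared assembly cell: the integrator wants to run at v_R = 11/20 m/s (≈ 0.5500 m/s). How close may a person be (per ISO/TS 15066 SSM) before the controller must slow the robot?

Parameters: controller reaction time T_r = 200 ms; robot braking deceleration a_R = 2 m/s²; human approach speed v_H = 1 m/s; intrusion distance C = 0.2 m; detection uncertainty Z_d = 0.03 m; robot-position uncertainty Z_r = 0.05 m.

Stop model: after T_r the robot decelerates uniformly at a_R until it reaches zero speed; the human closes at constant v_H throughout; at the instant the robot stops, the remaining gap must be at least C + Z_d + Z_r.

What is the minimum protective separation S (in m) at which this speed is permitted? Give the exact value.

braking lasts T_s = (11/20)/2 = 0.2750 s
robot covers v_R·T_r = 0.5500·0.2000 = 0.1100 m before braking
braking distance = 0.5500²/(2·2.0000) = 0.0756 m
person approaches 1.0000·(0.2000+0.2750) = 0.4750 m
residual clearance needed = 0.2000+0.0300+0.0500 = 0.2800 m
S_min ≈ 0.1100+0.0756+0.4750+0.2800  ⇒  S_min = 301/320 m

S_min = 301/320 m = 0.9406 m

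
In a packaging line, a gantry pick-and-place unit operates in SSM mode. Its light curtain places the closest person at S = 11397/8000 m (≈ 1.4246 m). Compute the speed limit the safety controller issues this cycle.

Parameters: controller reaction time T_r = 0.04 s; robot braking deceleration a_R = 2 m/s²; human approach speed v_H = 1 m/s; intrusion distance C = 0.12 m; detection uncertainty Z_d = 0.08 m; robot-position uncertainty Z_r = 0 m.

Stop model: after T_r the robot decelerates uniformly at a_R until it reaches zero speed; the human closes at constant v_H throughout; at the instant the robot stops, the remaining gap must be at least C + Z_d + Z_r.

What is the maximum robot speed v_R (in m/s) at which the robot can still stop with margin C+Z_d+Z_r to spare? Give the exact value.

at the boundary: (1/4)·v² + (27/50)·v + (-9477/8000) = 0
  disc = (27/50)² − 4·(1/4)·(-9477/8000) = 59049/40000 ; √disc = 243/200
  v_R = (−(27/50) + 243/200) / (2·(1/4)) = 27/20 m/s
check:
T_s = v_R/a_R = (27/20)/2 = 0.6750 s
robot covers v_R·T_r = 1.3500·0.0400 = 0.0540 m before braking
braking distance = 1.3500²/(2·2.0000) = 0.4556 m
person approaches 1.0000·(0.0400+0.6750) = 0.7150 m
residual clearance needed = 0.1200+0.0800+0.0000 = 0.2000 m
sum ≈ 0.0540+0.4556+0.7150+0.2000 ≈ 1.4246 m = S ✓

v_R_max = 27/20 m/s = 1.3500 m/s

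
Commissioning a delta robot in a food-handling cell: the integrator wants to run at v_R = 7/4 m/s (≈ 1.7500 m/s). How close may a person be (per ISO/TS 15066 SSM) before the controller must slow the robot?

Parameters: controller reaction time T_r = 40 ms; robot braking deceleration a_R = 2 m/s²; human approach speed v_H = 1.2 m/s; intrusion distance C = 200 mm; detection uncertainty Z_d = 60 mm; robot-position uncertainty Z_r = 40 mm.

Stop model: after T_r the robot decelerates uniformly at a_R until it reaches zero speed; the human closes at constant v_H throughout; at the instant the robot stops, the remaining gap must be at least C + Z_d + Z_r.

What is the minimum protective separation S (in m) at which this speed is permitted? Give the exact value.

S_min = 17869/8000 m = 2.2336 m

stop time T_s = (7/4)/2 = 0.8750 s
robot covers v_R·T_r = 1.7500·0.0400 = 0.0700 m before braking
braking distance = 1.7500²/(2·2.0000) = 0.7656 m
human closes 1.2000·0.9150 = 1.0980 m
margins: 0.2000+0.0600+0.0400 = 0.3000 m
S_min ≈ 0.0700+0.7656+1.0980+0.3000  ⇒  S_min = 17869/8000 m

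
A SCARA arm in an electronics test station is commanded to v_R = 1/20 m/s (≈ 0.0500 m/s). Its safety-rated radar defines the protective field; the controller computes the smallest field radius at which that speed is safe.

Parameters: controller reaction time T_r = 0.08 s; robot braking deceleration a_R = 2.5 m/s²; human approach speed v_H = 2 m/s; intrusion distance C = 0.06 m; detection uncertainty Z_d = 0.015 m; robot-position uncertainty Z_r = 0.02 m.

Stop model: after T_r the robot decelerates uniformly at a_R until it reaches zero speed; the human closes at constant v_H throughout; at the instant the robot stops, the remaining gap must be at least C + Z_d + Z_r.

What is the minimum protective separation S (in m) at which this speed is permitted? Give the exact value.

T_s = v_R/a_R = (1/20)/(5/2) = 0.0200 s
robot covers v_R·T_r = 0.0500·0.0800 = 0.0040 m before braking
robot under decel: 0.0500²/(2·2.5000) = 0.0005 m
human closes 2.0000·0.1000 = 0.2000 m
C+Z_d+Z_r = 0.0600+0.0150+0.0200 = 0.0950 m
S_min ≈ 0.0040+0.0005+0.2000+0.0950  ⇒  S_min = 599/2000 m

S_min = 599/2000 m = 0.2995 m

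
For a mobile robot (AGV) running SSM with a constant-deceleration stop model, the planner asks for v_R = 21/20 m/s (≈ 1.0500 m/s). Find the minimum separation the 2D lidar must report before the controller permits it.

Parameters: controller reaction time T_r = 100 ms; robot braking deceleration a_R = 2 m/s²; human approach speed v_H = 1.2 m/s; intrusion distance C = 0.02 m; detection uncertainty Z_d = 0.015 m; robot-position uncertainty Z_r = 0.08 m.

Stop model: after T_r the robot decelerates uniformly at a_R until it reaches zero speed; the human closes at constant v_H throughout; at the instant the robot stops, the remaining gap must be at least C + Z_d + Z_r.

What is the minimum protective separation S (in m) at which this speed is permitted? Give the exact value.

S_min = 1993/1600 m = 1.2456 m

T_s = v_R/a_R = (21/20)/2 = 0.5250 s
reaction-phase robot travel = 1.0500·0.1000 = 0.1050 m
robot covers 1.0500·0.5250 − ½·2.0000·0.5250² = 0.2756 m while stopping
person approaches 1.2000·(0.1000+0.5250) = 0.7500 m
residual clearance needed = 0.0200+0.0150+0.0800 = 0.1150 m
S_min ≈ 0.1050+0.2756+0.7500+0.1150  ⇒  S_min = 1993/1600 m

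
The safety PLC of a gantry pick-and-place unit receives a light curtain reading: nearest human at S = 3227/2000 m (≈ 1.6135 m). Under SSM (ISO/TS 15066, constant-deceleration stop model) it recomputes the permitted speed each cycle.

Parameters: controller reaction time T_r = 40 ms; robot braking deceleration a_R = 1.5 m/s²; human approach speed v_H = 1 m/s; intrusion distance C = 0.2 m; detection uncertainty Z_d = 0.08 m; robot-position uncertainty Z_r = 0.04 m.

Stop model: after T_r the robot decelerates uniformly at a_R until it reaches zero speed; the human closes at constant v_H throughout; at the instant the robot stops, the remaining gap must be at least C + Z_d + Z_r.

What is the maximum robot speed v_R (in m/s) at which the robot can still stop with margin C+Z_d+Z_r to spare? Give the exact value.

at the boundary: (1/3)·v² + (53/75)·v + (-2507/2000) = 0
  disc = (53/75)² − 4·(1/3)·(-2507/2000) = 48841/22500 ; √disc = 221/150
  v_R = (−(53/75) + 221/150) / (2·(1/3)) = 23/20 m/s
check:
T_s = v_R/a_R = (23/20)/(3/2) = 0.7667 s
robot in T_r: 1.1500·0.0400 = 0.0460 m
robot covers 1.1500·0.7667 − ½·1.5000·0.7667² = 0.4408 m while stopping
human over T_r+T_s: 1.0000·(0.0400+0.7667) = 0.8067 m
margins: 0.2000+0.0800+0.0400 = 0.3200 m
sum ≈ 0.0460+0.4408+0.8067+0.3200 ≈ 1.6135 m = S ✓

v_R_max = 23/20 m/s = 1.1500 m/s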